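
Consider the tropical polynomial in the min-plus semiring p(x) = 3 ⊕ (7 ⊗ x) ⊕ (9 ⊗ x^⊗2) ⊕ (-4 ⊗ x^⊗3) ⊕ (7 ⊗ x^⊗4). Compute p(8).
p(8) = 3

A tropical monomial a ⊗ x^⊗i evaluates to a + i · x. Evaluating each term at x = 8:
  Term 0 contributes 3 + 0 · 8 = 3
  Term 1 contributes 7 + 1 · 8 = 15
  Term 2 contributes 9 + 2 · 8 = 25
  Term 3 contributes -4 + 3 · 8 = 20
  Term 4 contributes 7 + 4 · 8 = 39
p(8) = ⊕ of these = min[3, 15, 25, 20, 39] = 3.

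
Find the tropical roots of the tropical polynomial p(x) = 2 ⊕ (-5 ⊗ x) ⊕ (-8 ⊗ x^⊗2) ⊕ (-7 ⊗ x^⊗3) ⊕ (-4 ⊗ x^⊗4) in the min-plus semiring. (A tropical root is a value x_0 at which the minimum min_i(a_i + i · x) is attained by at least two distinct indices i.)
Roots: {-3, -1, 3, 7}

Each tropical root is a break point of the lower envelope of the lines y = a_i + i · x (there are 5 lines, with slopes 0, 1, ..., 4). Only the lines that attain the minimum somewhere contribute to roots; other lines are dominated. Here the surviving (envelope) indices are i = 4, i = 3, i = 2, i = 1, i = 0.
Intersections between consecutive envelope lines give the roots: for adjacent envelope indices i < j the intersection is x = (a_i − a_j) / (j − i). Reading off the sorted break points: {-3, -1, 3, 7}.
Verification: at each break x_0, at least two indices attain the minimum of min_i(a_i + i · x_0).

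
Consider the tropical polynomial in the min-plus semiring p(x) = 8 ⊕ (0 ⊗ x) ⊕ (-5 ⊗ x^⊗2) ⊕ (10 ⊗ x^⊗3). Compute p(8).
p(8) = 8

A tropical monomial a ⊗ x^⊗i evaluates to a + i · x. Evaluating each term at x = 8:
  Term 0 contributes 8 + 0 · 8 = 8
  Term 1 contributes 0 + 1 · 8 = 8
  Term 2 contributes -5 + 2 · 8 = 11
  Term 3 contributes 10 + 3 · 8 = 34
p(8) = ⊕ of these = min[8, 8, 11, 34] = 8.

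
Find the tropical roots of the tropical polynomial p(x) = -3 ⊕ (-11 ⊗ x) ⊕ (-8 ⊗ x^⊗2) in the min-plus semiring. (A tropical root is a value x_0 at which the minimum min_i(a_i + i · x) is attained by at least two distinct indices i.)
Roots: {-3, 8}

Each tropical root is a break point of the lower envelope of the lines y = a_i + i · x (there are 3 lines, with slopes 0, 1, ..., 2). Only the lines that attain the minimum somewhere contribute to roots; other lines are dominated. Here the surviving (envelope) indices are i = 2, i = 1, i = 0.
Intersections between consecutive envelope lines give the roots: for adjacent envelope indices i < j the intersection is x = (a_i − a_j) / (j − i). Reading off the sorted break points: {-3, 8}.
Verification: at each break x_0, at least two indices attain the minimum of min_i(a_i + i · x_0).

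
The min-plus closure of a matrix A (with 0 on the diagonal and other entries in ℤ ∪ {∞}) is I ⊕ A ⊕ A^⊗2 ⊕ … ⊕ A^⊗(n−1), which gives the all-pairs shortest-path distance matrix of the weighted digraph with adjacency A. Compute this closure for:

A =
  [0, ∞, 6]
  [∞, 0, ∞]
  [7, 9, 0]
Closure =
  [0, 15, 6]
  [∞, 0, ∞]
  [7, 9, 0]

This is the Floyd-Warshall all-pairs shortest-path computation. For each intermediate vertex k = 0, 1, …, 2, update dist[i][j] ← min(dist[i][j], dist[i][k] + dist[k][j]). The final matrix gives, for each (i, j), the minimum total weight of any directed path from i to j (possibly empty when i = j).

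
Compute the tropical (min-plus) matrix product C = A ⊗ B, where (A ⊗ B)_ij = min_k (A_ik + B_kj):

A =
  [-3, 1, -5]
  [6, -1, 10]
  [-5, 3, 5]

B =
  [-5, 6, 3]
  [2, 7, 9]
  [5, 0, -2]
A ⊗ B =
  [-8, -5, -7]
  [1, 6, 8]
  [-10, 1, -2]

Apply the min-plus product entry-by-entry:
  C[0][0] = min over k of (A[0][0] + B[0][0] = -3 + -5 = -8, A[0][1] + B[1][0] = 1 + 2 = 3, A[0][2] + B[2][0] = -5 + 5 = 0) = -8 (attained at k = 0)
  C[0][1] = min over k of (A[0][0] + B[0][1] = -3 + 6 = 3, A[0][1] + B[1][1] = 1 + 7 = 8, A[0][2] + B[2][1] = -5 + 0 = -5) = -5 (attained at k = 2)
  C[0][2] = min over k of (A[0][0] + B[0][2] = -3 + 3 = 0, A[0][1] + B[1][2] = 1 + 9 = 10, A[0][2] + B[2][2] = -5 + -2 = -7) = -7 (attained at k = 2)
  C[1][0] = min over k of (A[1][0] + B[0][0] = 6 + -5 = 1, A[1][1] + B[1][0] = -1 + 2 = 1, A[1][2] + B[2][0] = 10 + 5 = 15) = 1 (attained at k = 0)
  C[1][1] = min over k of (A[1][0] + B[0][1] = 6 + 6 = 12, A[1][1] + B[1][1] = -1 + 7 = 6, A[1][2] + B[2][1] = 10 + 0 = 10) = 6 (attained at k = 1)
  C[1][2] = min over k of (A[1][0] + B[0][2] = 6 + 3 = 9, A[1][1] + B[1][2] = -1 + 9 = 8, A[1][2] + B[2][2] = 10 + -2 = 8) = 8 (attained at k = 1)
  C[2][0] = min over k of (A[2][0] + B[0][0] = -5 + -5 = -10, A[2][1] + B[1][0] = 3 + 2 = 5, A[2][2] + B[2][0] = 5 + 5 = 10) = -10 (attained at k = 0)
  C[2][1] = min over k of (A[2][0] + B[0][1] = -5 + 6 = 1, A[2][1] + B[1][1] = 3 + 7 = 10, A[2][2] + B[2][1] = 5 + 0 = 5) = 1 (attained at k = 0)
  C[2][2] = min over k of (A[2][0] + B[0][2] = -5 + 3 = -2, A[2][1] + B[1][2] = 3 + 9 = 12, A[2][2] + B[2][2] = 5 + -2 = 3) = -2 (attained at k = 0)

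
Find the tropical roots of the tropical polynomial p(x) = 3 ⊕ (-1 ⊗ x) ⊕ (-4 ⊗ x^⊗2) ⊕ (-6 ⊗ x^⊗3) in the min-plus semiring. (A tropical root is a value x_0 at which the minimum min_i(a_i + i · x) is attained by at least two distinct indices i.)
Roots: {2, 3, 4}

Each tropical root is a break point of the lower envelope of the lines y = a_i + i · x (there are 4 lines, with slopes 0, 1, ..., 3). Only the lines that attain the minimum somewhere contribute to roots; other lines are dominated. Here the surviving (envelope) indices are i = 3, i = 2, i = 1, i = 0.
Intersections between consecutive envelope lines give the roots: for adjacent envelope indices i < j the intersection is x = (a_i − a_j) / (j − i). Reading off the sorted break points: {2, 3, 4}.
Verification: at each break x_0, at least two indices attain the minimum of min_i(a_i + i · x_0).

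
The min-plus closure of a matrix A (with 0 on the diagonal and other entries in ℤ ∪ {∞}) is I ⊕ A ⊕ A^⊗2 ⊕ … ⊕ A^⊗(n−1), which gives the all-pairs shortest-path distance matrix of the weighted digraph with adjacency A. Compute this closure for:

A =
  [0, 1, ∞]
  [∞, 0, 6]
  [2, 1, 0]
Closure =
  [0, 1, 7]
  [8, 0, 6]
  [2, 1, 0]

This is the Floyd-Warshall all-pairs shortest-path computation. For each intermediate vertex k = 0, 1, …, 2, update dist[i][j] ← min(dist[i][j], dist[i][k] + dist[k][j]). The final matrix gives, for each (i, j), the minimum total weight of any directed path from i to j (possibly empty when i = j).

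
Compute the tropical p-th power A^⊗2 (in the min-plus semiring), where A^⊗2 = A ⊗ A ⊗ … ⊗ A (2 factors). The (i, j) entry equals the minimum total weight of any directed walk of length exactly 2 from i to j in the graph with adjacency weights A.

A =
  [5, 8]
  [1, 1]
A^⊗2 =
  [9, 9]
  [2, 2]

Each entry (A^⊗2)_ij equals the minimum over all length-2 walks i = v_0 → v_1 → … → v_2 = j of Σ_t A[v_t][v_{t+1}]. For example, for (i, j) = (0, 1) we minimise over 2 possible intermediate vertex sequences; the minimum is 9, attained along the walk 0 → 1 → 1.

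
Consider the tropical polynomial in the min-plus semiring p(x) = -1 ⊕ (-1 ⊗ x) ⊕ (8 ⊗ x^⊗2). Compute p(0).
p(0) = -1

A tropical monomial a ⊗ x^⊗i evaluates to a + i · x. Evaluating each term at x = 0:
  Term 0 contributes -1 + 0 · 0 = -1
  Term 1 contributes -1 + 1 · 0 = -1
  Term 2 contributes 8 + 2 · 0 = 8
p(0) = ⊕ of these = min[-1, -1, 8] = -1.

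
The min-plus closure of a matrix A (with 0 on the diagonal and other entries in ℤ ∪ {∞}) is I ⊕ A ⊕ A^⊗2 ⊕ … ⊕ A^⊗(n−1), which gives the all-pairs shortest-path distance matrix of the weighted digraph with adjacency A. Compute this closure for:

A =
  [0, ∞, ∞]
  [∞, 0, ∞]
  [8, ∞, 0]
Closure =
  [0, ∞, ∞]
  [∞, 0, ∞]
  [8, ∞, 0]

This is the Floyd-Warshall all-pairs shortest-path computation. For each intermediate vertex k = 0, 1, …, 2, update dist[i][j] ← min(dist[i][j], dist[i][k] + dist[k][j]). The final matrix gives, for each (i, j), the minimum total weight of any directed path from i to j (possibly empty when i = j).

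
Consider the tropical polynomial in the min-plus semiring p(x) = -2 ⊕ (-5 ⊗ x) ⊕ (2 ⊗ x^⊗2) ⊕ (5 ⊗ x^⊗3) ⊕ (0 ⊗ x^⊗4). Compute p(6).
p(6) = -2

A tropical monomial a ⊗ x^⊗i evaluates to a + i · x. Evaluating each term at x = 6:
  Term 0 contributes -2 + 0 · 6 = -2
  Term 1 contributes -5 + 1 · 6 = 1
  Term 2 contributes 2 + 2 · 6 = 14
  Term 3 contributes 5 + 3 · 6 = 23
  Term 4 contributes 0 + 4 · 6 = 24
p(6) = ⊕ of these = min[-2, 1, 14, 23, 24] = -2.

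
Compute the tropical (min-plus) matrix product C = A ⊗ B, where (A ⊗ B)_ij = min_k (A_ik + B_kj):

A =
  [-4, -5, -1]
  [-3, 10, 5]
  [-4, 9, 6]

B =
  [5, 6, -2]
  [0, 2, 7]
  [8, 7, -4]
A ⊗ B =
  [-5, -3, -6]
  [2, 3, -5]
  [1, 2, -6]

Apply the min-plus product entry-by-entry:
  C[0][0] = min over k of (A[0][0] + B[0][0] = -4 + 5 = 1, A[0][1] + B[1][0] = -5 + 0 = -5, A[0][2] + B[2][0] = -1 + 8 = 7) = -5 (attained at k = 1)
  C[0][1] = min over k of (A[0][0] + B[0][1] = -4 + 6 = 2, A[0][1] + B[1][1] = -5 + 2 = -3, A[0][2] + B[2][1] = -1 + 7 = 6) = -3 (attained at k = 1)
  C[0][2] = min over k of (A[0][0] + B[0][2] = -4 + -2 = -6, A[0][1] + B[1][2] = -5 + 7 = 2, A[0][2] + B[2][2] = -1 + -4 = -5) = -6 (attained at k = 0)
  C[1][0] = min over k of (A[1][0] + B[0][0] = -3 + 5 = 2, A[1][1] + B[1][0] = 10 + 0 = 10, A[1][2] + B[2][0] = 5 + 8 = 13) = 2 (attained at k = 0)
  C[1][1] = min over k of (A[1][0] + B[0][1] = -3 + 6 = 3, A[1][1] + B[1][1] = 10 + 2 = 12, A[1][2] + B[2][1] = 5 + 7 = 12) = 3 (attained at k = 0)
  C[1][2] = min over k of (A[1][0] + B[0][2] = -3 + -2 = -5, A[1][1] + B[1][2] = 10 + 7 = 17, A[1][2] + B[2][2] = 5 + -4 = 1) = -5 (attained at k = 0)
  C[2][0] = min over k of (A[2][0] + B[0][0] = -4 + 5 = 1, A[2][1] + B[1][0] = 9 + 0 = 9, A[2][2] + B[2][0] = 6 + 8 = 14) = 1 (attained at k = 0)
  C[2][1] = min over k of (A[2][0] + B[0][1] = -4 + 6 = 2, A[2][1] + B[1][1] = 9 + 2 = 11, A[2][2] + B[2][1] = 6 + 7 = 13) = 2 (attained at k = 0)
  C[2][2] = min over k of (A[2][0] + B[0][2] = -4 + -2 = -6, A[2][1] + B[1][2] = 9 + 7 = 16, A[2][2] + B[2][2] = 6 + -4 = 2) = -6 (attained at k = 0)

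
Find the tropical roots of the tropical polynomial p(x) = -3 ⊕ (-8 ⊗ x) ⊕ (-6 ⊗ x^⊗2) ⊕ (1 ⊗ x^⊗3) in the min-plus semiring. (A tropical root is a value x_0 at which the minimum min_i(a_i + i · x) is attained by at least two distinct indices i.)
Roots: {-7, -2, 5}

Each tropical root is a break point of the lower envelope of the lines y = a_i + i · x (there are 4 lines, with slopes 0, 1, ..., 3). Only the lines that attain the minimum somewhere contribute to roots; other lines are dominated. Here the surviving (envelope) indices are i = 3, i = 2, i = 1, i = 0.
Intersections between consecutive envelope lines give the roots: for adjacent envelope indices i < j the intersection is x = (a_i − a_j) / (j − i). Reading off the sorted break points: {-7, -2, 5}.
Verification: at each break x_0, at least two indices attain the minimum of min_i(a_i + i · x_0).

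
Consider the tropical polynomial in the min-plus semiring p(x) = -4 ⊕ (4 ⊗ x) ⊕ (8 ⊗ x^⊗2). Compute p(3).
p(3) = -4

A tropical monomial a ⊗ x^⊗i evaluates to a + i · x. Evaluating each term at x = 3:
  Term 0 contributes -4 + 0 · 3 = -4
  Term 1 contributes 4 + 1 · 3 = 7
  Term 2 contributes 8 + 2 · 3 = 14
p(3) = ⊕ of these = min[-4, 7, 14] = -4.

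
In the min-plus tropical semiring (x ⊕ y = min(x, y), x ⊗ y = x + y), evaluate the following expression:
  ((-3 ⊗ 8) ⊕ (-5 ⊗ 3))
((-3 ⊗ 8) ⊕ (-5 ⊗ 3)) = -2

Expand innermost to outermost. Recall ⊕ takes the minimum of its arguments and ⊗ takes their sum. Working out the expression ((-3 ⊗ 8) ⊕ (-5 ⊗ 3)) gives -2.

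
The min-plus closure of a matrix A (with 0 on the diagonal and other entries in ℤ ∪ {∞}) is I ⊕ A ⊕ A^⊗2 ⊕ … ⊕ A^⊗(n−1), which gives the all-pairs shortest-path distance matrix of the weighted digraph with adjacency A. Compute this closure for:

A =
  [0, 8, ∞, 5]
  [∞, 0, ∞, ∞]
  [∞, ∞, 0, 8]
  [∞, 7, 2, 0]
Closure =
  [0, 8, 7, 5]
  [∞, 0, ∞, ∞]
  [∞, 15, 0, 8]
  [∞, 7, 2, 0]

This is the Floyd-Warshall all-pairs shortest-path computation. For each intermediate vertex k = 0, 1, …, 3, update dist[i][j] ← min(dist[i][j], dist[i][k] + dist[k][j]). The final matrix gives, for each (i, j), the minimum total weight of any directed path from i to j (possibly empty when i = j).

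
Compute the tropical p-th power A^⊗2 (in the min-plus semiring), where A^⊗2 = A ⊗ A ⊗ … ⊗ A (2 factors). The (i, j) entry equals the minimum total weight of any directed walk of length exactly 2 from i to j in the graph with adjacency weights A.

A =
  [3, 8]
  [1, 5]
A^⊗2 =
  [6, 11]
  [4, 9]

Each entry (A^⊗2)_ij equals the minimum over all length-2 walks i = v_0 → v_1 → … → v_2 = j of Σ_t A[v_t][v_{t+1}]. For example, for (i, j) = (0, 1) we minimise over 2 possible intermediate vertex sequences; the minimum is 11, attained along the walk 0 → 0 → 1.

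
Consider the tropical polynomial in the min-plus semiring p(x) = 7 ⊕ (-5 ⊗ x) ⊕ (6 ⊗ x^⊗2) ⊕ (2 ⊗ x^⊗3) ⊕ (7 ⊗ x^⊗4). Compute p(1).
p(1) = -4

A tropical monomial a ⊗ x^⊗i evaluates to a + i · x. Evaluating each term at x = 1:
  Term 0 contributes 7 + 0 · 1 = 7
  Term 1 contributes -5 + 1 · 1 = -4
  Term 2 contributes 6 + 2 · 1 = 8
  Term 3 contributes 2 + 3 · 1 = 5
  Term 4 contributes 7 + 4 · 1 = 11
p(1) = ⊕ of these = min[7, -4, 8, 5, 11] = -4.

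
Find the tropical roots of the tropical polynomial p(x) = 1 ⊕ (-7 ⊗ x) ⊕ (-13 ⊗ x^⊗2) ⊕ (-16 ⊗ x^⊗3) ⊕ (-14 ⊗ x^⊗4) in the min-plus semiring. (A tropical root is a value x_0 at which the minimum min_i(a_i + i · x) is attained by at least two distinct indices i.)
Roots: {-2, 3, 6, 8}

Each tropical root is a break point of the lower envelope of the lines y = a_i + i · x (there are 5 lines, with slopes 0, 1, ..., 4). Only the lines that attain the minimum somewhere contribute to roots; other lines are dominated. Here the surviving (envelope) indices are i = 4, i = 3, i = 2, i = 1, i = 0.
Intersections between consecutive envelope lines give the roots: for adjacent envelope indices i < j the intersection is x = (a_i − a_j) / (j − i). Reading off the sorted break points: {-2, 3, 6, 8}.
Verification: at each break x_0, at least two indices attain the minimum of min_i(a_i + i · x_0).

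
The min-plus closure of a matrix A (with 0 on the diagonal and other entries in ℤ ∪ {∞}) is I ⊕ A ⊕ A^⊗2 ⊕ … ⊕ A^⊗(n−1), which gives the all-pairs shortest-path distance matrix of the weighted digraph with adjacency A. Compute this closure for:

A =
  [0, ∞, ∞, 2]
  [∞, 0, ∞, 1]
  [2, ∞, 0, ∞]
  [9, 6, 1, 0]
Closure =
  [0, 8, 3, 2]
  [4, 0, 2, 1]
  [2, 10, 0, 4]
  [3, 6, 1, 0]

This is the Floyd-Warshall all-pairs shortest-path computation. For each intermediate vertex k = 0, 1, …, 3, update dist[i][j] ← min(dist[i][j], dist[i][k] + dist[k][j]). The final matrix gives, for each (i, j), the minimum total weight of any directed path from i to j (possibly empty when i = j).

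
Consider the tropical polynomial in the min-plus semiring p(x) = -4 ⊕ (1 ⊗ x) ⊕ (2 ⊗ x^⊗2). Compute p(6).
p(6) = -4

A tropical monomial a ⊗ x^⊗i evaluates to a + i · x. Evaluating each term at x = 6:
  Term 0 contributes -4 + 0 · 6 = -4
  Term 1 contributes 1 + 1 · 6 = 7
  Term 2 contributes 2 + 2 · 6 = 14
p(6) = ⊕ of these = min[-4, 7, 14] = -4.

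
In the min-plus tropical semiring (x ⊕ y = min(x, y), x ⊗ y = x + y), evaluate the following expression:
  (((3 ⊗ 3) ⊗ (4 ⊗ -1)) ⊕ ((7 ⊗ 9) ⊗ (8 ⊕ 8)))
(((3 ⊗ 3) ⊗ (4 ⊗ -1)) ⊕ ((7 ⊗ 9) ⊗ (8 ⊕ 8))) = 9

Expand innermost to outermost. Recall ⊕ takes the minimum of its arguments and ⊗ takes their sum. Working out the expression (((3 ⊗ 3) ⊗ (4 ⊗ -1)) ⊕ ((7 ⊗ 9) ⊗ (8 ⊕ 8))) gives 9.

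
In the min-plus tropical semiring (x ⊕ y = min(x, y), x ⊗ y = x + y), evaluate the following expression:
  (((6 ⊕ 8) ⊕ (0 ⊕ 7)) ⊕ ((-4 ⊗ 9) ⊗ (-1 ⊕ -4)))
(((6 ⊕ 8) ⊕ (0 ⊕ 7)) ⊕ ((-4 ⊗ 9) ⊗ (-1 ⊕ -4))) = 0

Expand innermost to outermost. Recall ⊕ takes the minimum of its arguments and ⊗ takes their sum. Working out the expression (((6 ⊕ 8) ⊕ (0 ⊕ 7)) ⊕ ((-4 ⊗ 9) ⊗ (-1 ⊕ -4))) gives 0.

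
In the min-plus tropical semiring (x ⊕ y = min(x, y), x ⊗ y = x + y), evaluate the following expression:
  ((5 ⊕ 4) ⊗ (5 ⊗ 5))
((5 ⊕ 4) ⊗ (5 ⊗ 5)) = 14

Expand innermost to outermost. Recall ⊕ takes the minimum of its arguments and ⊗ takes their sum. Working out the expression ((5 ⊕ 4) ⊗ (5 ⊗ 5)) gives 14.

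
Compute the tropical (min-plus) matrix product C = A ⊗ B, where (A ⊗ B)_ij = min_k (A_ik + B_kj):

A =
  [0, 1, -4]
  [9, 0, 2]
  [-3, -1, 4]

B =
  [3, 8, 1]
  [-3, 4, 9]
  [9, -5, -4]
A ⊗ B =
  [-2, -9, -8]
  [-3, -3, -2]
  [-4, -1, -2]

Apply the min-plus product entry-by-entry:
  C[0][0] = min over k of (A[0][0] + B[0][0] = 0 + 3 = 3, A[0][1] + B[1][0] = 1 + -3 = -2, A[0][2] + B[2][0] = -4 + 9 = 5) = -2 (attained at k = 1)
  C[0][1] = min over k of (A[0][0] + B[0][1] = 0 + 8 = 8, A[0][1] + B[1][1] = 1 + 4 = 5, A[0][2] + B[2][1] = -4 + -5 = -9) = -9 (attained at k = 2)
  C[0][2] = min over k of (A[0][0] + B[0][2] = 0 + 1 = 1, A[0][1] + B[1][2] = 1 + 9 = 10, A[0][2] + B[2][2] = -4 + -4 = -8) = -8 (attained at k = 2)
  C[1][0] = min over k of (A[1][0] + B[0][0] = 9 + 3 = 12, A[1][1] + B[1][0] = 0 + -3 = -3, A[1][2] + B[2][0] = 2 + 9 = 11) = -3 (attained at k = 1)
  C[1][1] = min over k of (A[1][0] + B[0][1] = 9 + 8 = 17, A[1][1] + B[1][1] = 0 + 4 = 4, A[1][2] + B[2][1] = 2 + -5 = -3) = -3 (attained at k = 2)
  C[1][2] = min over k of (A[1][0] + B[0][2] = 9 + 1 = 10, A[1][1] + B[1][2] = 0 + 9 = 9, A[1][2] + B[2][2] = 2 + -4 = -2) = -2 (attained at k = 2)
  C[2][0] = min over k of (A[2][0] + B[0][0] = -3 + 3 = 0, A[2][1] + B[1][0] = -1 + -3 = -4, A[2][2] + B[2][0] = 4 + 9 = 13) = -4 (attained at k = 1)
  C[2][1] = min over k of (A[2][0] + B[0][1] = -3 + 8 = 5, A[2][1] + B[1][1] = -1 + 4 = 3, A[2][2] + B[2][1] = 4 + -5 = -1) = -1 (attained at k = 2)
  C[2][2] = min over k of (A[2][0] + B[0][2] = -3 + 1 = -2, A[2][1] + B[1][2] = -1 + 9 = 8, A[2][2] + B[2][2] = 4 + -4 = 0) = -2 (attained at k = 0)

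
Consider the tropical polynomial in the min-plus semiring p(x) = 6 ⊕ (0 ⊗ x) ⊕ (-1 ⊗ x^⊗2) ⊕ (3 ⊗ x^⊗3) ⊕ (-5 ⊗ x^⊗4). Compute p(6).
p(6) = 6

A tropical monomial a ⊗ x^⊗i evaluates to a + i · x. Evaluating each term at x = 6:
  Term 0 contributes 6 + 0 · 6 = 6
  Term 1 contributes 0 + 1 · 6 = 6
  Term 2 contributes -1 + 2 · 6 = 11
  Term 3 contributes 3 + 3 · 6 = 21
  Term 4 contributes -5 + 4 · 6 = 19
p(6) = ⊕ of these = min[6, 6, 11, 21, 19] = 6.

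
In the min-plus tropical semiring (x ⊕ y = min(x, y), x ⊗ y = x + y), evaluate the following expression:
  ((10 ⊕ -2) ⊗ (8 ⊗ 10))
((10 ⊕ -2) ⊗ (8 ⊗ 10)) = 16

Expand innermost to outermost. Recall ⊕ takes the minimum of its arguments and ⊗ takes their sum. Working out the expression ((10 ⊕ -2) ⊗ (8 ⊗ 10)) gives 16.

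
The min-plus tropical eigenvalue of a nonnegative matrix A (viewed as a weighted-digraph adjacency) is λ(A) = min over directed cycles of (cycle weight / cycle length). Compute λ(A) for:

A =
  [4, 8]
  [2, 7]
λ(A) = 4

Enumerate directed cycles and compute their means (weight / length). Sample:
  cycle 0 → 0: weight = 4, length = 1, mean = 4/1 ≈ 4.000
  cycle 1 → 1: weight = 7, length = 1, mean = 7/1 ≈ 7.000
  cycle 0 → 1 → 0: weight = 10, length = 2, mean = 10/2 ≈ 5.000
  cycle 1 → 0 → 1: weight = 10, length = 2, mean = 10/2 ≈ 5.000
Minimum mean = 4.000, attained e.g. along the cycle 0 → 0 with weight 4 and length 1. So λ(A) = 4/1 = 4.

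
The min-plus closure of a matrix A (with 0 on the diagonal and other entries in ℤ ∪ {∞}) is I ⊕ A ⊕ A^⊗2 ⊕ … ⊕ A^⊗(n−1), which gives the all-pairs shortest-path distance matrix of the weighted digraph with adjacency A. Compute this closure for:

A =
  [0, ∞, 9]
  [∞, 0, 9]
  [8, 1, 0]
Closure =
  [0, 10, 9]
  [17, 0, 9]
  [8, 1, 0]

This is the Floyd-Warshall all-pairs shortest-path computation. For each intermediate vertex k = 0, 1, …, 2, update dist[i][j] ← min(dist[i][j], dist[i][k] + dist[k][j]). The final matrix gives, for each (i, j), the minimum total weight of any directed path from i to j (possibly empty when i = j).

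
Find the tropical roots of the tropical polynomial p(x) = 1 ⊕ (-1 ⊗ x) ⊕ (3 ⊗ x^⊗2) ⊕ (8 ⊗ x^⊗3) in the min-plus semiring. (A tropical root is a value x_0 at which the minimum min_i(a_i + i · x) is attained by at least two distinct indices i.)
Roots: {-5, -4, 2}

Each tropical root is a break point of the lower envelope of the lines y = a_i + i · x (there are 4 lines, with slopes 0, 1, ..., 3). Only the lines that attain the minimum somewhere contribute to roots; other lines are dominated. Here the surviving (envelope) indices are i = 3, i = 2, i = 1, i = 0.
Intersections between consecutive envelope lines give the roots: for adjacent envelope indices i < j the intersection is x = (a_i − a_j) / (j − i). Reading off the sorted break points: {-5, -4, 2}.
Verification: at each break x_0, at least two indices attain the minimum of min_i(a_i + i · x_0).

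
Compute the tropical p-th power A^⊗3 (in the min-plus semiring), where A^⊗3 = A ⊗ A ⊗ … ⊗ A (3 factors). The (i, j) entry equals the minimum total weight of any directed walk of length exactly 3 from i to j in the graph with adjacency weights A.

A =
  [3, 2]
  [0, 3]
A^⊗3 =
  [5, 4]
  [2, 5]

Each entry (A^⊗3)_ij equals the minimum over all length-3 walks i = v_0 → v_1 → … → v_3 = j of Σ_t A[v_t][v_{t+1}]. For example, for (i, j) = (0, 1) we minimise over 4 possible intermediate vertex sequences; the minimum is 4, attained along the walk 0 → 1 → 0 → 1.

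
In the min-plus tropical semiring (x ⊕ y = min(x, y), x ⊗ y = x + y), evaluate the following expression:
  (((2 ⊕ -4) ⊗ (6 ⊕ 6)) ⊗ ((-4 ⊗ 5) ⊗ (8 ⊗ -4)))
(((2 ⊕ -4) ⊗ (6 ⊕ 6)) ⊗ ((-4 ⊗ 5) ⊗ (8 ⊗ -4))) = 7

Expand innermost to outermost. Recall ⊕ takes the minimum of its arguments and ⊗ takes their sum. Working out the expression (((2 ⊕ -4) ⊗ (6 ⊕ 6)) ⊗ ((-4 ⊗ 5) ⊗ (8 ⊗ -4))) gives 7.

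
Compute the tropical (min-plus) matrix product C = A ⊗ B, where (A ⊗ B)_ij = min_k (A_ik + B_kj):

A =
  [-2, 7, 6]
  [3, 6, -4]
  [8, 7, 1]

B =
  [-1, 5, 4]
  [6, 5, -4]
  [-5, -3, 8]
A ⊗ B =
  [-3, 3, 2]
  [-9, -7, 2]
  [-4, -2, 3]

Apply the min-plus product entry-by-entry:
  C[0][0] = min over k of (A[0][0] + B[0][0] = -2 + -1 = -3, A[0][1] + B[1][0] = 7 + 6 = 13, A[0][2] + B[2][0] = 6 + -5 = 1) = -3 (attained at k = 0)
  C[0][1] = min over k of (A[0][0] + B[0][1] = -2 + 5 = 3, A[0][1] + B[1][1] = 7 + 5 = 12, A[0][2] + B[2][1] = 6 + -3 = 3) = 3 (attained at k = 0)
  C[0][2] = min over k of (A[0][0] + B[0][2] = -2 + 4 = 2, A[0][1] + B[1][2] = 7 + -4 = 3, A[0][2] + B[2][2] = 6 + 8 = 14) = 2 (attained at k = 0)
  C[1][0] = min over k of (A[1][0] + B[0][0] = 3 + -1 = 2, A[1][1] + B[1][0] = 6 + 6 = 12, A[1][2] + B[2][0] = -4 + -5 = -9) = -9 (attained at k = 2)
  C[1][1] = min over k of (A[1][0] + B[0][1] = 3 + 5 = 8, A[1][1] + B[1][1] = 6 + 5 = 11, A[1][2] + B[2][1] = -4 + -3 = -7) = -7 (attained at k = 2)
  C[1][2] = min over k of (A[1][0] + B[0][2] = 3 + 4 = 7, A[1][1] + B[1][2] = 6 + -4 = 2, A[1][2] + B[2][2] = -4 + 8 = 4) = 2 (attained at k = 1)
  C[2][0] = min over k of (A[2][0] + B[0][0] = 8 + -1 = 7, A[2][1] + B[1][0] = 7 + 6 = 13, A[2][2] + B[2][0] = 1 + -5 = -4) = -4 (attained at k = 2)
  C[2][1] = min over k of (A[2][0] + B[0][1] = 8 + 5 = 13, A[2][1] + B[1][1] = 7 + 5 = 12, A[2][2] + B[2][1] = 1 + -3 = -2) = -2 (attained at k = 2)
  C[2][2] = min over k of (A[2][0] + B[0][2] = 8 + 4 = 12, A[2][1] + B[1][2] = 7 + -4 = 3, A[2][2] + B[2][2] = 1 + 8 = 9) = 3 (attained at k = 1)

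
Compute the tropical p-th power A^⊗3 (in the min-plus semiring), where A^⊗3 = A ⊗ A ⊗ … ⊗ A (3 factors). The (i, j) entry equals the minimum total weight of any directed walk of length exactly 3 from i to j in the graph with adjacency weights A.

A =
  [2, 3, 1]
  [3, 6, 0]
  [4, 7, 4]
A^⊗3 =
  [6, 7, 5]
  [6, 7, 5]
  [8, 9, 7]

Each entry (A^⊗3)_ij equals the minimum over all length-3 walks i = v_0 → v_1 → … → v_3 = j of Σ_t A[v_t][v_{t+1}]. For example, for (i, j) = (0, 2) we minimise over 9 possible intermediate vertex sequences; the minimum is 5, attained along the walk 0 → 0 → 0 → 2.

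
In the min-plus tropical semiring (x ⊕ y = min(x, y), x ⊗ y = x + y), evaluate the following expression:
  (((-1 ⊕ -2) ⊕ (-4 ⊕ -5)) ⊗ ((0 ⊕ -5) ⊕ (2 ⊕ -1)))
(((-1 ⊕ -2) ⊕ (-4 ⊕ -5)) ⊗ ((0 ⊕ -5) ⊕ (2 ⊕ -1))) = -10

Expand innermost to outermost. Recall ⊕ takes the minimum of its arguments and ⊗ takes their sum. Working out the expression (((-1 ⊕ -2) ⊕ (-4 ⊕ -5)) ⊗ ((0 ⊕ -5) ⊕ (2 ⊕ -1))) gives -10.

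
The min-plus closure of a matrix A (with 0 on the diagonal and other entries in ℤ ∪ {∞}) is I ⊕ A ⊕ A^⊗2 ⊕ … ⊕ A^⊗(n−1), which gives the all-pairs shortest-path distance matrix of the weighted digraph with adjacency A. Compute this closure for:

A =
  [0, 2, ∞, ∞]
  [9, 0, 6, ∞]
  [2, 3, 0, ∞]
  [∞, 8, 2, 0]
Closure =
  [0, 2, 8, ∞]
  [8, 0, 6, ∞]
  [2, 3, 0, ∞]
  [4, 5, 2, 0]

This is the Floyd-Warshall all-pairs shortest-path computation. For each intermediate vertex k = 0, 1, …, 3, update dist[i][j] ← min(dist[i][j], dist[i][k] + dist[k][j]). The final matrix gives, for each (i, j), the minimum total weight of any directed path from i to j (possibly empty when i = j).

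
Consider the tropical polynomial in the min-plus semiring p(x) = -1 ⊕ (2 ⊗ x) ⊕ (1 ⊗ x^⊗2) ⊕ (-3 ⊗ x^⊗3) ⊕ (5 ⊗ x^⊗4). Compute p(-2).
p(-2) = -9

A tropical monomial a ⊗ x^⊗i evaluates to a + i · x. Evaluating each term at x = -2:
  Term 0 contributes -1 + 0 · -2 = -1
  Term 1 contributes 2 + 1 · -2 = 0
  Term 2 contributes 1 + 2 · -2 = -3
  Term 3 contributes -3 + 3 · -2 = -9
  Term 4 contributes 5 + 4 · -2 = -3
p(-2) = ⊕ of these = min[-1, 0, -3, -9, -3] = -9.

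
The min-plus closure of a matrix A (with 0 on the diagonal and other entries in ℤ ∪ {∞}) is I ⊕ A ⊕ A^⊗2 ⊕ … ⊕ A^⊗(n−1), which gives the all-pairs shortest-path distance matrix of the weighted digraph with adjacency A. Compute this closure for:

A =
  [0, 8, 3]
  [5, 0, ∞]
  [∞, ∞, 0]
Closure =
  [0, 8, 3]
  [5, 0, 8]
  [∞, ∞, 0]

This is the Floyd-Warshall all-pairs shortest-path computation. For each intermediate vertex k = 0, 1, …, 2, update dist[i][j] ← min(dist[i][j], dist[i][k] + dist[k][j]). The final matrix gives, for each (i, j), the minimum total weight of any directed path from i to j (possibly empty when i = j).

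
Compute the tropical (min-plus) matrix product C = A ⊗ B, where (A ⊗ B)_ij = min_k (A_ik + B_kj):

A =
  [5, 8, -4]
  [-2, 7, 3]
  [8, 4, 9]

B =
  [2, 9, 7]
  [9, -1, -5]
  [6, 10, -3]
A ⊗ B =
  [2, 6, -7]
  [0, 6, 0]
  [10, 3, -1]

Apply the min-plus product entry-by-entry:
  C[0][0] = min over k of (A[0][0] + B[0][0] = 5 + 2 = 7, A[0][1] + B[1][0] = 8 + 9 = 17, A[0][2] + B[2][0] = -4 + 6 = 2) = 2 (attained at k = 2)
  C[0][1] = min over k of (A[0][0] + B[0][1] = 5 + 9 = 14, A[0][1] + B[1][1] = 8 + -1 = 7, A[0][2] + B[2][1] = -4 + 10 = 6) = 6 (attained at k = 2)
  C[0][2] = min over k of (A[0][0] + B[0][2] = 5 + 7 = 12, A[0][1] + B[1][2] = 8 + -5 = 3, A[0][2] + B[2][2] = -4 + -3 = -7) = -7 (attained at k = 2)
  C[1][0] = min over k of (A[1][0] + B[0][0] = -2 + 2 = 0, A[1][1] + B[1][0] = 7 + 9 = 16, A[1][2] + B[2][0] = 3 + 6 = 9) = 0 (attained at k = 0)
  C[1][1] = min over k of (A[1][0] + B[0][1] = -2 + 9 = 7, A[1][1] + B[1][1] = 7 + -1 = 6, A[1][2] + B[2][1] = 3 + 10 = 13) = 6 (attained at k = 1)
  C[1][2] = min over k of (A[1][0] + B[0][2] = -2 + 7 = 5, A[1][1] + B[1][2] = 7 + -5 = 2, A[1][2] + B[2][2] = 3 + -3 = 0) = 0 (attained at k = 2)
  C[2][0] = min over k of (A[2][0] + B[0][0] = 8 + 2 = 10, A[2][1] + B[1][0] = 4 + 9 = 13, A[2][2] + B[2][0] = 9 + 6 = 15) = 10 (attained at k = 0)
  C[2][1] = min over k of (A[2][0] + B[0][1] = 8 + 9 = 17, A[2][1] + B[1][1] = 4 + -1 = 3, A[2][2] + B[2][1] = 9 + 10 = 19) = 3 (attained at k = 1)
  C[2][2] = min over k of (A[2][0] + B[0][2] = 8 + 7 = 15, A[2][1] + B[1][2] = 4 + -5 = -1, A[2][2] + B[2][2] = 9 + -3 = 6) = -1 (attained at k = 1)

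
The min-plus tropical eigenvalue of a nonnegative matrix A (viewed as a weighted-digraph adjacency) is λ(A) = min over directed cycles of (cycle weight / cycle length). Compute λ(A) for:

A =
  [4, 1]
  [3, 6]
λ(A) = 2

Enumerate directed cycles and compute their means (weight / length). Sample:
  cycle 0 → 0: weight = 4, length = 1, mean = 4/1 ≈ 4.000
  cycle 1 → 1: weight = 6, length = 1, mean = 6/1 ≈ 6.000
  cycle 0 → 1 → 0: weight = 4, length = 2, mean = 4/2 ≈ 2.000
  cycle 1 → 0 → 1: weight = 4, length = 2, mean = 4/2 ≈ 2.000
Minimum mean = 2.000, attained e.g. along the cycle 0 → 1 → 0 with weight 4 and length 2. So λ(A) = 4/2 = 2.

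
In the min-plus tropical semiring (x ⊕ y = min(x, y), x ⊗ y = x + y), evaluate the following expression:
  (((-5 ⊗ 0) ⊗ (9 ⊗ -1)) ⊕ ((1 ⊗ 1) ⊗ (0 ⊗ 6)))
(((-5 ⊗ 0) ⊗ (9 ⊗ -1)) ⊕ ((1 ⊗ 1) ⊗ (0 ⊗ 6))) = 3

Expand innermost to outermost. Recall ⊕ takes the minimum of its arguments and ⊗ takes their sum. Working out the expression (((-5 ⊗ 0) ⊗ (9 ⊗ -1)) ⊕ ((1 ⊗ 1) ⊗ (0 ⊗ 6))) gives 3.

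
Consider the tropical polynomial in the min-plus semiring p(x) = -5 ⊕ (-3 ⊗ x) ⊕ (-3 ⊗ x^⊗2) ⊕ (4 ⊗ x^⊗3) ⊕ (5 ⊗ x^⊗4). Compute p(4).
p(4) = -5

A tropical monomial a ⊗ x^⊗i evaluates to a + i · x. Evaluating each term at x = 4:
  Term 0 contributes -5 + 0 · 4 = -5
  Term 1 contributes -3 + 1 · 4 = 1
  Term 2 contributes -3 + 2 · 4 = 5
  Term 3 contributes 4 + 3 · 4 = 16
  Term 4 contributes 5 + 4 · 4 = 21
p(4) = ⊕ of these = min[-5, 1, 5, 16, 21] = -5.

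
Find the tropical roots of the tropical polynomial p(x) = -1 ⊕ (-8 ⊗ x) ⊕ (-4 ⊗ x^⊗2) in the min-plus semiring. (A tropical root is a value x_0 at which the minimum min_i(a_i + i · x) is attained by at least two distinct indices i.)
Roots: {-4, 7}

Each tropical root is a break point of the lower envelope of the lines y = a_i + i · x (there are 3 lines, with slopes 0, 1, ..., 2). Only the lines that attain the minimum somewhere contribute to roots; other lines are dominated. Here the surviving (envelope) indices are i = 2, i = 1, i = 0.
Intersections between consecutive envelope lines give the roots: for adjacent envelope indices i < j the intersection is x = (a_i − a_j) / (j − i). Reading off the sorted break points: {-4, 7}.
Verification: at each break x_0, at least two indices attain the minimum of min_i(a_i + i · x_0).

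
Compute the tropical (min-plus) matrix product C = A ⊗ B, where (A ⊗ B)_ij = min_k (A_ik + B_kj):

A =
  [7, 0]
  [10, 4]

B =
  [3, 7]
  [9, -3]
A ⊗ B =
  [9, -3]
  [13, 1]

Apply the min-plus product entry-by-entry:
  C[0][0] = min over k of (A[0][0] + B[0][0] = 7 + 3 = 10, A[0][1] + B[1][0] = 0 + 9 = 9) = 9 (attained at k = 1)
  C[0][1] = min over k of (A[0][0] + B[0][1] = 7 + 7 = 14, A[0][1] + B[1][1] = 0 + -3 = -3) = -3 (attained at k = 1)
  C[1][0] = min over k of (A[1][0] + B[0][0] = 10 + 3 = 13, A[1][1] + B[1][0] = 4 + 9 = 13) = 13 (attained at k = 0)
  C[1][1] = min over k of (A[1][0] + B[0][1] = 10 + 7 = 17, A[1][1] + B[1][1] = 4 + -3 = 1) = 1 (attained at k = 1)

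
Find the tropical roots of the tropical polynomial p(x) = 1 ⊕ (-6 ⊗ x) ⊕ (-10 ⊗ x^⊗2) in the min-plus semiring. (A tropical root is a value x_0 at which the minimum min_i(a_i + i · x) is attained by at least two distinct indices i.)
Roots: {4, 7}

Each tropical root is a break point of the lower envelope of the lines y = a_i + i · x (there are 3 lines, with slopes 0, 1, ..., 2). Only the lines that attain the minimum somewhere contribute to roots; other lines are dominated. Here the surviving (envelope) indices are i = 2, i = 1, i = 0.
Intersections between consecutive envelope lines give the roots: for adjacent envelope indices i < j the intersection is x = (a_i − a_j) / (j − i). Reading off the sorted break points: {4, 7}.
Verification: at each break x_0, at least two indices attain the minimum of min_i(a_i + i · x_0).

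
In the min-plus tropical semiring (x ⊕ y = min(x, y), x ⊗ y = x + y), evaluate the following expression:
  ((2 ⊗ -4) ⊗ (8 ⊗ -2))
((2 ⊗ -4) ⊗ (8 ⊗ -2)) = 4

Expand innermost to outermost. Recall ⊕ takes the minimum of its arguments and ⊗ takes their sum. Working out the expression ((2 ⊗ -4) ⊗ (8 ⊗ -2)) gives 4.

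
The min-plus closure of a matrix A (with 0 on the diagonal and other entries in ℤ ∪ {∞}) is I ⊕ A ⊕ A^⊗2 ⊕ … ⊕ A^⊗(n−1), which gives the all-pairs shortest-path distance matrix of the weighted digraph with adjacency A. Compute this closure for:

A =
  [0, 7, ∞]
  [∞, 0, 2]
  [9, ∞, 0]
Closure =
  [0, 7, 9]
  [11, 0, 2]
  [9, 16, 0]

This is the Floyd-Warshall all-pairs shortest-path computation. For each intermediate vertex k = 0, 1, …, 2, update dist[i][j] ← min(dist[i][j], dist[i][k] + dist[k][j]). The final matrix gives, for each (i, j), the minimum total weight of any directed path from i to j (possibly empty when i = j).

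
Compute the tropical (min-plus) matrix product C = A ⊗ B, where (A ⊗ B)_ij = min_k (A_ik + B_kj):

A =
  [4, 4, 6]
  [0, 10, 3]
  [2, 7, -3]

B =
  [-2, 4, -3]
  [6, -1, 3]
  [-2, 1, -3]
A ⊗ B =
  [2, 3, 1]
  [-2, 4, -3]
  [-5, -2, -6]

Apply the min-plus product entry-by-entry:
  C[0][0] = min over k of (A[0][0] + B[0][0] = 4 + -2 = 2, A[0][1] + B[1][0] = 4 + 6 = 10, A[0][2] + B[2][0] = 6 + -2 = 4) = 2 (attained at k = 0)
  C[0][1] = min over k of (A[0][0] + B[0][1] = 4 + 4 = 8, A[0][1] + B[1][1] = 4 + -1 = 3, A[0][2] + B[2][1] = 6 + 1 = 7) = 3 (attained at k = 1)
  C[0][2] = min over k of (A[0][0] + B[0][2] = 4 + -3 = 1, A[0][1] + B[1][2] = 4 + 3 = 7, A[0][2] + B[2][2] = 6 + -3 = 3) = 1 (attained at k = 0)
  C[1][0] = min over k of (A[1][0] + B[0][0] = 0 + -2 = -2, A[1][1] + B[1][0] = 10 + 6 = 16, A[1][2] + B[2][0] = 3 + -2 = 1) = -2 (attained at k = 0)
  C[1][1] = min over k of (A[1][0] + B[0][1] = 0 + 4 = 4, A[1][1] + B[1][1] = 10 + -1 = 9, A[1][2] + B[2][1] = 3 + 1 = 4) = 4 (attained at k = 0)
  C[1][2] = min over k of (A[1][0] + B[0][2] = 0 + -3 = -3, A[1][1] + B[1][2] = 10 + 3 = 13, A[1][2] + B[2][2] = 3 + -3 = 0) = -3 (attained at k = 0)
  C[2][0] = min over k of (A[2][0] + B[0][0] = 2 + -2 = 0, A[2][1] + B[1][0] = 7 + 6 = 13, A[2][2] + B[2][0] = -3 + -2 = -5) = -5 (attained at k = 2)
  C[2][1] = min over k of (A[2][0] + B[0][1] = 2 + 4 = 6, A[2][1] + B[1][1] = 7 + -1 = 6, A[2][2] + B[2][1] = -3 + 1 = -2) = -2 (attained at k = 2)
  C[2][2] = min over k of (A[2][0] + B[0][2] = 2 + -3 = -1, A[2][1] + B[1][2] = 7 + 3 = 10, A[2][2] + B[2][2] = -3 + -3 = -6) = -6 (attained at k = 2)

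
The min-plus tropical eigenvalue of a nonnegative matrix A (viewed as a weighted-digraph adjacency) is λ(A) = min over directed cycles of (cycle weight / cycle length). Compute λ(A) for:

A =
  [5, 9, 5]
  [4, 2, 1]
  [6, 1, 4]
λ(A) = 1

Enumerate directed cycles and compute their means (weight / length). Sample:
  cycle 0 → 0: weight = 5, length = 1, mean = 5/1 ≈ 5.000
  cycle 1 → 1: weight = 2, length = 1, mean = 2/1 ≈ 2.000
  cycle 2 → 2: weight = 4, length = 1, mean = 4/1 ≈ 4.000
  cycle 0 → 1 → 0: weight = 13, length = 2, mean = 13/2 ≈ 6.500
  cycle 0 → 2 → 0: weight = 11, length = 2, mean = 11/2 ≈ 5.500
  cycle 1 → 0 → 1: weight = 13, length = 2, mean = 13/2 ≈ 6.500
Minimum mean = 1.000, attained e.g. along the cycle 1 → 2 → 1 with weight 2 and length 2. So λ(A) = 2/2 = 1.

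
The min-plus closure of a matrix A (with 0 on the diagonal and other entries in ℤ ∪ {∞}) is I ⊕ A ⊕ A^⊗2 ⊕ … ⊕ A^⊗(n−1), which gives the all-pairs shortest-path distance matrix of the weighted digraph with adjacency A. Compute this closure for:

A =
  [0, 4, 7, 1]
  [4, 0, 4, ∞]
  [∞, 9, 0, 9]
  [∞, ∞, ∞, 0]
Closure =
  [0, 4, 7, 1]
  [4, 0, 4, 5]
  [13, 9, 0, 9]
  [∞, ∞, ∞, 0]

This is the Floyd-Warshall all-pairs shortest-path computation. For each intermediate vertex k = 0, 1, …, 3, update dist[i][j] ← min(dist[i][j], dist[i][k] + dist[k][j]). The final matrix gives, for each (i, j), the minimum total weight of any directed path from i to j (possibly empty when i = j).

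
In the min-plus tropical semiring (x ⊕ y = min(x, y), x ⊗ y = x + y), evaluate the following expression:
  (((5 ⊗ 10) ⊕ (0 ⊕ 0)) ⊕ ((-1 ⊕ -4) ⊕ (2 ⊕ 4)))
(((5 ⊗ 10) ⊕ (0 ⊕ 0)) ⊕ ((-1 ⊕ -4) ⊕ (2 ⊕ 4))) = -4

Expand innermost to outermost. Recall ⊕ takes the minimum of its arguments and ⊗ takes their sum. Working out the expression (((5 ⊗ 10) ⊕ (0 ⊕ 0)) ⊕ ((-1 ⊕ -4) ⊕ (2 ⊕ 4))) gives -4.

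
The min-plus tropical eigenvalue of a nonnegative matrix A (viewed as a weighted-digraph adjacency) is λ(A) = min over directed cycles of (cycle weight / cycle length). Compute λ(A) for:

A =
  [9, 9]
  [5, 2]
λ(A) = 2

Enumerate directed cycles and compute their means (weight / length). Sample:
  cycle 0 → 0: weight = 9, length = 1, mean = 9/1 ≈ 9.000
  cycle 1 → 1: weight = 2, length = 1, mean = 2/1 ≈ 2.000
  cycle 0 → 1 → 0: weight = 14, length = 2, mean = 14/2 ≈ 7.000
  cycle 1 → 0 → 1: weight = 14, length = 2, mean = 14/2 ≈ 7.000
Minimum mean = 2.000, attained e.g. along the cycle 1 → 1 with weight 2 and length 1. So λ(A) = 2/1 = 2.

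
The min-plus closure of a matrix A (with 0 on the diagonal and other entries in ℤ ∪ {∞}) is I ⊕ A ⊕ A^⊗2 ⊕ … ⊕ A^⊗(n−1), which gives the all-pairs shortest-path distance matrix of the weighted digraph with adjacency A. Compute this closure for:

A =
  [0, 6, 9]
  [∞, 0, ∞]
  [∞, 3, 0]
Closure =
  [0, 6, 9]
  [∞, 0, ∞]
  [∞, 3, 0]

This is the Floyd-Warshall all-pairs shortest-path computation. For each intermediate vertex k = 0, 1, …, 2, update dist[i][j] ← min(dist[i][j], dist[i][k] + dist[k][j]). The final matrix gives, for each (i, j), the minimum total weight of any directed path from i to j (possibly empty when i = j).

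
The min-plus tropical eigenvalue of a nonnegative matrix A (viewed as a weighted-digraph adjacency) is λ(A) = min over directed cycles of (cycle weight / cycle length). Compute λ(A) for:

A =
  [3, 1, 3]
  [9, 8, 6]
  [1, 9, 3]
λ(A) = 2

Enumerate directed cycles and compute their means (weight / length). Sample:
  cycle 0 → 0: weight = 3, length = 1, mean = 3/1 ≈ 3.000
  cycle 1 → 1: weight = 8, length = 1, mean = 8/1 ≈ 8.000
  cycle 2 → 2: weight = 3, length = 1, mean = 3/1 ≈ 3.000
  cycle 0 → 1 → 0: weight = 10, length = 2, mean = 10/2 ≈ 5.000
  cycle 0 → 2 → 0: weight = 4, length = 2, mean = 4/2 ≈ 2.000
  cycle 1 → 0 → 1: weight = 10, length = 2, mean = 10/2 ≈ 5.000
Minimum mean = 2.000, attained e.g. along the cycle 0 → 2 → 0 with weight 4 and length 2. So λ(A) = 4/2 = 2.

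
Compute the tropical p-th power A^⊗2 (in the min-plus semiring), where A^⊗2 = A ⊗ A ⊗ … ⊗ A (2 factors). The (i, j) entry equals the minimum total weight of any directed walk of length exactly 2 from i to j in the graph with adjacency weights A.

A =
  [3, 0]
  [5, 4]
A^⊗2 =
  [5, 3]
  [8, 5]

Each entry (A^⊗2)_ij equals the minimum over all length-2 walks i = v_0 → v_1 → … → v_2 = j of Σ_t A[v_t][v_{t+1}]. For example, for (i, j) = (0, 1) we minimise over 2 possible intermediate vertex sequences; the minimum is 3, attained along the walk 0 → 0 → 1.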